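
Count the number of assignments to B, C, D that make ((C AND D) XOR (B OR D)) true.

Satisfying assignments: (0,0,1), (1,0,0), (1,0,1), (1,1,0)
Count: 4 out of 8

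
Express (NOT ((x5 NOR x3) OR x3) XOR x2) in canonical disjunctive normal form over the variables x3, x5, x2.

(NOT x3 AND NOT x5 AND x2) OR (NOT x3 AND x5 AND NOT x2) OR (x3 AND NOT x5 AND x2) OR (x3 AND x5 AND x2)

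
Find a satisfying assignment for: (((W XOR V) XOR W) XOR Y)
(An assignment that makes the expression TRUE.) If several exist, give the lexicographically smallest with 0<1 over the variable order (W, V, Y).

W=0, V=0, Y=1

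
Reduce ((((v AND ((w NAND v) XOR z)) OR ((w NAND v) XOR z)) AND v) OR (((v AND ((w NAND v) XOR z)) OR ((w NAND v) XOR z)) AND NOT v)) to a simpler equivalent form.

By distribution ((E AND v) OR (E AND NOT v) = E) then absorption (E OR (E AND v) = E):
= ((w NAND v) XOR z)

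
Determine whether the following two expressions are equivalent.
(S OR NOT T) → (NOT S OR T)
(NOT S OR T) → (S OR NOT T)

No, Converse is not equivalent to original (counterexample: T=0, R=0, S=1)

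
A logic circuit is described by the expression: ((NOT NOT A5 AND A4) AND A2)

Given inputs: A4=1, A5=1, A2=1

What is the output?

Substituting: ((NOT NOT 1 AND 1) AND 1)
= 1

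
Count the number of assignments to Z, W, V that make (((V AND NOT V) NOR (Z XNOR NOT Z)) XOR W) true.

Satisfying assignments: (0,0,0), (0,0,1), (1,0,0), (1,0,1)
Count: 4 out of 8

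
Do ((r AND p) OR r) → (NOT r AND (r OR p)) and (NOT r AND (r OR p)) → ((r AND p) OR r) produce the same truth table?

No, Converse is not equivalent to original (counterexample: p=0, r=1)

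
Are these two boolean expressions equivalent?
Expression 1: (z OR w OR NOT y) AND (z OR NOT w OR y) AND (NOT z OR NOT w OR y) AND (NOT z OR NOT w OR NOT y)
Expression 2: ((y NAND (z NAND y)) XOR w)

Yes, they are equivalent — the two output columns agree on all 8 assignments:
z | w | y | Expression 1 | Expression 2
---------------------------------------
0 | 0 | 0 | 1 | 1
0 | 0 | 1 | 0 | 0
0 | 1 | 0 | 0 | 0
0 | 1 | 1 | 1 | 1
1 | 0 | 0 | 1 | 1
1 | 0 | 1 | 1 | 1
1 | 1 | 0 | 0 | 0
1 | 1 | 1 | 0 | 0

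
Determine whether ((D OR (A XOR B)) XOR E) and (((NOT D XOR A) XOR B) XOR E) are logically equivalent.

No. Counterexample: with A=0, B=0, E=0, D=0, Expression 1 = 0 but Expression 2 = 1.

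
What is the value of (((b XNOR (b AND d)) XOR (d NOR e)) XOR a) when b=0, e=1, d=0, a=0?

Substituting: (((0 XNOR (0 AND 0)) XOR (0 NOR 1)) XOR 0)
= 1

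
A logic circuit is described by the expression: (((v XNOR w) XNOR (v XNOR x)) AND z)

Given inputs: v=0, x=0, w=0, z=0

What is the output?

Substituting: (((0 XNOR 0) XNOR (0 XNOR 0)) AND 0)
= 0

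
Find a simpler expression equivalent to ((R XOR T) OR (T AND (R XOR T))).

By absorption (E OR (E AND v) = E):
= (R XOR T)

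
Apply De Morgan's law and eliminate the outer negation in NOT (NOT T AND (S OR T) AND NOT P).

T OR NOT (S OR T) OR P
De Morgan's: NOT(AND of terms) = OR of negations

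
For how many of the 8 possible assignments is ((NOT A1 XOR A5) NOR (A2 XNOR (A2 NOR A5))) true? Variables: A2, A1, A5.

Satisfying assignments: (0,1,0), (1,0,1), (1,1,0)
Count: 3 out of 8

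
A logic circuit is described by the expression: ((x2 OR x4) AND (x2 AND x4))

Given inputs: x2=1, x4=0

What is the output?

Substituting: ((1 OR 0) AND (1 AND 0))
= 0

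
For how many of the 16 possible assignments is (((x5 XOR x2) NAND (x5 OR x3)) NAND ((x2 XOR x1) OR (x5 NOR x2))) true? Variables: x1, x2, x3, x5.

Satisfying assignments: (0,0,0,1), (0,0,1,1), (0,1,1,0), (1,0,0,1), (1,0,1,1), (1,1,0,0), (1,1,0,1), (1,1,1,0), (1,1,1,1)
Count: 9 out of 16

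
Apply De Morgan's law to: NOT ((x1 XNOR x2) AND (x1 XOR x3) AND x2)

NOT (x1 XNOR x2) OR NOT (x1 XOR x3) OR NOT x2
De Morgan's: NOT(AND of terms) = OR of negations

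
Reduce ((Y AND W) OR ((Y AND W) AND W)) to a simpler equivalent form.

By absorption (E OR (E AND v) = E):
= (Y AND W)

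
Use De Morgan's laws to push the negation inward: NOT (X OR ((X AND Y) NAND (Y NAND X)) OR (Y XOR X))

NOT X AND NOT ((X AND Y) NAND (Y NAND X)) AND NOT (Y XOR X)
De Morgan's: NOT(OR of terms) = AND of negations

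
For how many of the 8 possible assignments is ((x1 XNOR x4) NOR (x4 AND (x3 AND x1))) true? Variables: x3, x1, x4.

Satisfying assignments: (0,0,1), (0,1,0), (1,0,1), (1,1,0)
Count: 4 out of 8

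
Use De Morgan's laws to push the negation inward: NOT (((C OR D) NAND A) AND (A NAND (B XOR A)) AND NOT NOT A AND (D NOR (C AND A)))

NOT ((C OR D) NAND A) OR NOT (A NAND (B XOR A)) OR NOT A OR NOT (D NOR (C AND A))
De Morgan's: NOT(AND of terms) = OR of negations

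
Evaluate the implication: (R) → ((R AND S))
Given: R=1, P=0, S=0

Antecedent (R) = 1; consequent ((R AND S)) = 0.
1 → 0 = 0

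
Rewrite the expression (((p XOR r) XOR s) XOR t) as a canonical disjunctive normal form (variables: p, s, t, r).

(NOT p AND NOT s AND NOT t AND r) OR (NOT p AND NOT s AND t AND NOT r) OR (NOT p AND s AND NOT t AND NOT r) OR (NOT p AND s AND t AND r) OR (p AND NOT s AND NOT t AND NOT r) OR (p AND NOT s AND t AND r) OR (p AND s AND NOT t AND r) OR (p AND s AND t AND NOT r)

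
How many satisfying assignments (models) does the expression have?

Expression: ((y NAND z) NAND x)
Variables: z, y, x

Satisfying assignments: (0,0,0), (0,1,0), (1,0,0), (1,1,0), (1,1,1)
Count: 5 out of 8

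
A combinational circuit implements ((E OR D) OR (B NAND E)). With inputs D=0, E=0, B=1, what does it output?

Substituting: ((0 OR 0) OR (1 NAND 0))
= 1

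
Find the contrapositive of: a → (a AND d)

Contrapositive: NOT (a AND d) → NOT a
Note: A statement and its contrapositive are logically equivalent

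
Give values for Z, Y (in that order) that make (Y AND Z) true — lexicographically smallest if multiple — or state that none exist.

Z=1, Y=1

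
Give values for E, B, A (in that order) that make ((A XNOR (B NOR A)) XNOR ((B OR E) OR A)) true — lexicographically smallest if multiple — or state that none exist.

E=0, B=0, A=0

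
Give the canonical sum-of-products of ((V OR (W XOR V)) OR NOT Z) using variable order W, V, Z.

Σm(0, 2, 3, 4, 5, 6, 7) = (NOT W AND NOT V AND NOT Z) OR (NOT W AND V AND NOT Z) OR (NOT W AND V AND Z) OR (W AND NOT V AND NOT Z) OR (W AND NOT V AND Z) OR (W AND V AND NOT Z) OR (W AND V AND Z)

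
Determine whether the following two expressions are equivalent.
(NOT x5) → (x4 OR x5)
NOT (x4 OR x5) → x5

Yes, Contrapositive is always equivalent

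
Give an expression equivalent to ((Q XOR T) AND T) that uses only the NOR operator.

((((((Q NOR T) NOR (Q NOR T)) NOR ((Q NOR T) NOR (Q NOR T))) NOR ((((Q NOR Q) NOR (T NOR T)) NOR ((Q NOR Q) NOR (T NOR T))) NOR (((Q NOR Q) NOR (T NOR T)) NOR ((Q NOR Q) NOR (T NOR T))))) NOR ((((Q NOR T) NOR (Q NOR T)) NOR ((Q NOR T) NOR (Q NOR T))) NOR ((((Q NOR Q) NOR (T NOR T)) NOR ((Q NOR Q) NOR (T NOR T))) NOR (((Q NOR Q) NOR (T NOR T)) NOR ((Q NOR Q) NOR (T NOR T)))))) NOR (T NOR T))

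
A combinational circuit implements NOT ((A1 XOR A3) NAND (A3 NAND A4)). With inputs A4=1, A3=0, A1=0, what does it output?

Substituting: NOT ((0 XOR 0) NAND (0 NAND 1))
= 0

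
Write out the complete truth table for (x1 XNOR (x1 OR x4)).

x1 | x4 | Output
----------------
0 | 0 | 1
0 | 1 | 0
1 | 0 | 1
1 | 1 | 1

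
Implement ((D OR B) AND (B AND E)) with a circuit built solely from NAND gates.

((((D NAND D) NAND (B NAND B)) NAND ((B NAND E) NAND (B NAND E))) NAND (((D NAND D) NAND (B NAND B)) NAND ((B NAND E) NAND (B NAND E))))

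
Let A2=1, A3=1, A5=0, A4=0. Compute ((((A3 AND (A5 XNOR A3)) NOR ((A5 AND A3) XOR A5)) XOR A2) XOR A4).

Substituting: ((((1 AND (0 XNOR 1)) NOR ((0 AND 1) XOR 0)) XOR 1) XOR 0)
= 0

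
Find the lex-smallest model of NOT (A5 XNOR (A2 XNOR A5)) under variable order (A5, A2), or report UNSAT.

A5=0, A2=0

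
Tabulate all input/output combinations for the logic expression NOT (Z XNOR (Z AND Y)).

Z | Y | Output
--------------
0 | 0 | 0
0 | 1 | 0
1 | 0 | 1
1 | 1 | 0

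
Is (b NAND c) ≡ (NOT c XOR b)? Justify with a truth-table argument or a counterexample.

No. Counterexample: with b=0, c=1, Expression 1 = 1 but Expression 2 = 0.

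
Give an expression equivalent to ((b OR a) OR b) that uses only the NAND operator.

((((b NAND b) NAND (a NAND a)) NAND ((b NAND b) NAND (a NAND a))) NAND (b NAND b))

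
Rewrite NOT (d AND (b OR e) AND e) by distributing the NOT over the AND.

NOT d OR NOT (b OR e) OR NOT e
De Morgan's: NOT(AND of terms) = OR of negations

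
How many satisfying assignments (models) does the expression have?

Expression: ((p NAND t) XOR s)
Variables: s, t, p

Satisfying assignments: (0,0,0), (0,0,1), (0,1,0), (1,1,1)
Count: 4 out of 8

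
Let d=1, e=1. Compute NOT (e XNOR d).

Substituting: NOT (1 XNOR 1)
= 0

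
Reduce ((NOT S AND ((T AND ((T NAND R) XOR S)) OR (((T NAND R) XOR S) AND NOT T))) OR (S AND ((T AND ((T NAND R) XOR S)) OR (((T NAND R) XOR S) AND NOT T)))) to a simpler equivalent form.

By distribution ((E AND v) OR (E AND NOT v) = E) then distribution ((E AND v) OR (E AND NOT v) = E):
= ((T NAND R) XOR S)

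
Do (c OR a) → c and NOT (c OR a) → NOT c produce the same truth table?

No, Inverse is not equivalent to original (counterexample: a=1, c=0)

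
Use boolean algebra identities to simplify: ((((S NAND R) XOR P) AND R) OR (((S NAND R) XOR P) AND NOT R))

By distribution ((E AND v) OR (E AND NOT v) = E):
= ((S NAND R) XOR P)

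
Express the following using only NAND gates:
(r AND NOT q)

((r NAND (q NAND q)) NAND (r NAND (q NAND q)))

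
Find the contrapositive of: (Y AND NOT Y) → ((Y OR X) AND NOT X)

Contrapositive: NOT ((Y OR X) AND NOT X) → NOT (Y AND NOT Y)
Note: A statement and its contrapositive are logically equivalent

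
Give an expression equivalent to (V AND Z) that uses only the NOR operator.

((V NOR V) NOR (Z NOR Z))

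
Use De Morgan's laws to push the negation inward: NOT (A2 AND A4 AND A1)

NOT A2 OR NOT A4 OR NOT A1
De Morgan's: NOT(AND of terms) = OR of negations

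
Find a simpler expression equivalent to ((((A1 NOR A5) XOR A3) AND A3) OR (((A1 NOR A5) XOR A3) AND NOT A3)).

By distribution ((E AND v) OR (E AND NOT v) = E):
= ((A1 NOR A5) XOR A3)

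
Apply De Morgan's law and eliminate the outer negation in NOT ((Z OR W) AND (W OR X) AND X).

NOT (Z OR W) OR NOT (W OR X) OR NOT X
De Morgan's: NOT(AND of terms) = OR of negations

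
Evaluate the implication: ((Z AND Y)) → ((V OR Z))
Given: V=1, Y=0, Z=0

Antecedent ((Z AND Y)) = 0; consequent ((V OR Z)) = 1.
0 → 1 = 1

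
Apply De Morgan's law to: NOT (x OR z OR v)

NOT x AND NOT z AND NOT v
De Morgan's: NOT(OR of terms) = AND of negations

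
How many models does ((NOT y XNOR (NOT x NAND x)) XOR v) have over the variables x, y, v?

Satisfying assignments: (0,0,0), (0,1,1), (1,0,0), (1,1,1)
Count: 4 out of 8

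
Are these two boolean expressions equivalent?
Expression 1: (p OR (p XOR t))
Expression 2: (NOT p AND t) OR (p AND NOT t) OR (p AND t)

Yes, they are equivalent — the two output columns agree on all 4 assignments:
p | t | Expression 1 | Expression 2
-----------------------------------
0 | 0 | 0 | 0
0 | 1 | 1 | 1
1 | 0 | 1 | 1
1 | 1 | 1 | 1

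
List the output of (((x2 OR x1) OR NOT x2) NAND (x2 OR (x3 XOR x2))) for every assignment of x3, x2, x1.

x3 | x2 | x1 | Output
---------------------
0 | 0 | 0 | 1
0 | 0 | 1 | 1
0 | 1 | 0 | 0
0 | 1 | 1 | 0
1 | 0 | 0 | 0
1 | 0 | 1 | 0
1 | 1 | 0 | 0
1 | 1 | 1 | 0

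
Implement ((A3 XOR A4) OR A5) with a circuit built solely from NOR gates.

((((((A3 NOR A4) NOR (A3 NOR A4)) NOR ((A3 NOR A4) NOR (A3 NOR A4))) NOR ((((A3 NOR A3) NOR (A4 NOR A4)) NOR ((A3 NOR A3) NOR (A4 NOR A4))) NOR (((A3 NOR A3) NOR (A4 NOR A4)) NOR ((A3 NOR A3) NOR (A4 NOR A4))))) NOR A5) NOR (((((A3 NOR A4) NOR (A3 NOR A4)) NOR ((A3 NOR A4) NOR (A3 NOR A4))) NOR ((((A3 NOR A3) NOR (A4 NOR A4)) NOR ((A3 NOR A3) NOR (A4 NOR A4))) NOR (((A3 NOR A3) NOR (A4 NOR A4)) NOR ((A3 NOR A3) NOR (A4 NOR A4))))) NOR A5))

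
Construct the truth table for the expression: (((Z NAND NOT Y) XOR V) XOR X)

Y | V | Z | X | Output
----------------------
0 | 0 | 0 | 0 | 1
0 | 0 | 0 | 1 | 0
0 | 0 | 1 | 0 | 0
0 | 0 | 1 | 1 | 1
0 | 1 | 0 | 0 | 0
0 | 1 | 0 | 1 | 1
0 | 1 | 1 | 0 | 1
0 | 1 | 1 | 1 | 0
1 | 0 | 0 | 0 | 1
1 | 0 | 0 | 1 | 0
1 | 0 | 1 | 0 | 1
1 | 0 | 1 | 1 | 0
1 | 1 | 0 | 0 | 0
1 | 1 | 0 | 1 | 1
1 | 1 | 1 | 0 | 0
1 | 1 | 1 | 1 | 1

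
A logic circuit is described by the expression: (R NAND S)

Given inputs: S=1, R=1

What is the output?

Substituting: (1 NAND 1)
= 0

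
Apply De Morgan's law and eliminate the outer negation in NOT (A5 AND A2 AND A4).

NOT A5 OR NOT A2 OR NOT A4
De Morgan's: NOT(AND of terms) = OR of negations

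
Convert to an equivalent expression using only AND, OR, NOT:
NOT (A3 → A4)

A3 AND NOT A4
(Negated implication: NOT(A → B) = A AND NOT B)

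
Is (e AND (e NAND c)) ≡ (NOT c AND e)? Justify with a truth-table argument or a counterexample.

Yes, they are equivalent — the two output columns agree on all 4 assignments:
c | e | Expression 1 | Expression 2
-----------------------------------
0 | 0 | 0 | 0
0 | 1 | 1 | 1
1 | 0 | 0 | 0
1 | 1 | 0 | 0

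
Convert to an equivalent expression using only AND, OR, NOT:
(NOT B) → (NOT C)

B OR (NOT C)
(Implication elimination: A → B = NOT A OR B)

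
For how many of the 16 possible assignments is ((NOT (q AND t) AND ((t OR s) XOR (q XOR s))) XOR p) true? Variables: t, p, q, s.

Satisfying assignments: (0,0,1,0), (0,0,1,1), (0,1,0,0), (0,1,0,1), (1,0,0,0), (1,1,0,1), (1,1,1,0), (1,1,1,1)
Count: 8 out of 16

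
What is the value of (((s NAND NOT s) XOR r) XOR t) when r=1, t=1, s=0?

Substituting: (((0 NAND NOT 0) XOR 1) XOR 1)
= 1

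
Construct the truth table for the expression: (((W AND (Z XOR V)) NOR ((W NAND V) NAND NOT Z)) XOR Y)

V | Z | W | Y | Output
----------------------
0 | 0 | 0 | 0 | 1
0 | 0 | 0 | 1 | 0
0 | 0 | 1 | 0 | 1
0 | 0 | 1 | 1 | 0
0 | 1 | 0 | 0 | 0
0 | 1 | 0 | 1 | 1
0 | 1 | 1 | 0 | 0
0 | 1 | 1 | 1 | 1
1 | 0 | 0 | 0 | 1
1 | 0 | 0 | 1 | 0
1 | 0 | 1 | 0 | 0
1 | 0 | 1 | 1 | 1
1 | 1 | 0 | 0 | 0
1 | 1 | 0 | 1 | 1
1 | 1 | 1 | 0 | 0
1 | 1 | 1 | 1 | 1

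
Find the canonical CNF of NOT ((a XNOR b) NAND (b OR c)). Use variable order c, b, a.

(c OR b OR a) AND (c OR b OR NOT a) AND (c OR NOT b OR a) AND (NOT c OR b OR NOT a) AND (NOT c OR NOT b OR a)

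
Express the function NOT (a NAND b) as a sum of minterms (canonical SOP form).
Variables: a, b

Σm(3) = (a AND b)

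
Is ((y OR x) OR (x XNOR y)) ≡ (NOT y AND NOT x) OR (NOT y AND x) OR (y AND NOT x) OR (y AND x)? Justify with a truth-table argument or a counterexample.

Yes, they are equivalent — the two output columns agree on all 4 assignments:
y | x | Expression 1 | Expression 2
-----------------------------------
0 | 0 | 1 | 1
0 | 1 | 1 | 1
1 | 0 | 1 | 1
1 | 1 | 1 | 1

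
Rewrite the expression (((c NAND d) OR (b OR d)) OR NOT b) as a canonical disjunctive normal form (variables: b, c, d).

(NOT b AND NOT c AND NOT d) OR (NOT b AND NOT c AND d) OR (NOT b AND c AND NOT d) OR (NOT b AND c AND d) OR (b AND NOT c AND NOT d) OR (b AND NOT c AND d) OR (b AND c AND NOT d) OR (b AND c AND d)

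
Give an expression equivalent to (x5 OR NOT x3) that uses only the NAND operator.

((x5 NAND x5) NAND ((x3 NAND x3) NAND (x3 NAND x3)))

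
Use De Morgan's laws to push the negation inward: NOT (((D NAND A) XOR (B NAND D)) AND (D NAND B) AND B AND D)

NOT ((D NAND A) XOR (B NAND D)) OR NOT (D NAND B) OR NOT B OR NOT D
De Morgan's: NOT(AND of terms) = OR of negations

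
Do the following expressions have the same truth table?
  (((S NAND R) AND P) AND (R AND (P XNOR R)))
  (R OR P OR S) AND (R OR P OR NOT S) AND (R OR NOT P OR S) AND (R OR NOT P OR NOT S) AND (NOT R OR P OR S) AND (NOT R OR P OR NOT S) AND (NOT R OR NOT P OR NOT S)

Yes, they are equivalent — the two output columns agree on all 8 assignments:
R | P | S | Expression 1 | Expression 2
---------------------------------------
0 | 0 | 0 | 0 | 0
0 | 0 | 1 | 0 | 0
0 | 1 | 0 | 0 | 0
0 | 1 | 1 | 0 | 0
1 | 0 | 0 | 0 | 0
1 | 0 | 1 | 0 | 0
1 | 1 | 0 | 1 | 1
1 | 1 | 1 | 0 | 0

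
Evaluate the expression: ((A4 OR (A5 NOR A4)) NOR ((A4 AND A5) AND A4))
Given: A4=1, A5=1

Substituting: ((1 OR (1 NOR 1)) NOR ((1 AND 1) AND 1))
= 0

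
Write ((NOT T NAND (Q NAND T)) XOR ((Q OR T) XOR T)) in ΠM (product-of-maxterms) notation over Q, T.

ΠM(0) = (Q OR T)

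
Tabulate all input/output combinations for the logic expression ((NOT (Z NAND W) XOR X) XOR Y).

X | Z | W | Y | Output
----------------------
0 | 0 | 0 | 0 | 0
0 | 0 | 0 | 1 | 1
0 | 0 | 1 | 0 | 0
0 | 0 | 1 | 1 | 1
0 | 1 | 0 | 0 | 0
0 | 1 | 0 | 1 | 1
0 | 1 | 1 | 0 | 1
0 | 1 | 1 | 1 | 0
1 | 0 | 0 | 0 | 1
1 | 0 | 0 | 1 | 0
1 | 0 | 1 | 0 | 1
1 | 0 | 1 | 1 | 0
1 | 1 | 0 | 0 | 1
1 | 1 | 0 | 1 | 0
1 | 1 | 1 | 0 | 0
1 | 1 | 1 | 1 | 1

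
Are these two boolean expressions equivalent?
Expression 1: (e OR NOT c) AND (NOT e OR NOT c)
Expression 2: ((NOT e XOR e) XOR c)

Yes, they are equivalent — the two output columns agree on all 4 assignments:
e | c | Expression 1 | Expression 2
-----------------------------------
0 | 0 | 1 | 1
0 | 1 | 0 | 0
1 | 0 | 1 | 1
1 | 1 | 0 | 0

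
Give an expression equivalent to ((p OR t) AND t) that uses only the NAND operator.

((((p NAND p) NAND (t NAND t)) NAND t) NAND (((p NAND p) NAND (t NAND t)) NAND t))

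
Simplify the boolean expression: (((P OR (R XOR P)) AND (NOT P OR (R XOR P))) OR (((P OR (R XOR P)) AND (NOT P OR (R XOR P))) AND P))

By absorption (E OR (E AND v) = E) then distribution ((E OR v) AND (E OR NOT v) = E):
= (R XOR P)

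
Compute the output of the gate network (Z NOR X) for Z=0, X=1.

Substituting: (0 NOR 1)
= 0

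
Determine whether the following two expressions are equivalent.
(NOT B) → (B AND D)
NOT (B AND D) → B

Yes, Contrapositive is always equivalent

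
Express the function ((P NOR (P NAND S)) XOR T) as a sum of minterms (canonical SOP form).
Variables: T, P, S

Σm(4, 5, 6, 7) = (T AND NOT P AND NOT S) OR (T AND NOT P AND S) OR (T AND P AND NOT S) OR (T AND P AND S)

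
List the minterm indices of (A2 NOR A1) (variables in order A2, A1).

Σm(0) = (NOT A2 AND NOT A1)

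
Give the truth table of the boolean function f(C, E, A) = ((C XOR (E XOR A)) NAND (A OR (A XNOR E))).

C | E | A | Output
------------------
0 | 0 | 0 | 1
0 | 0 | 1 | 0
0 | 1 | 0 | 1
0 | 1 | 1 | 1
1 | 0 | 0 | 0
1 | 0 | 1 | 1
1 | 1 | 0 | 1
1 | 1 | 1 | 0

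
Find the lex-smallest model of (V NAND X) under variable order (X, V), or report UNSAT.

X=0, V=0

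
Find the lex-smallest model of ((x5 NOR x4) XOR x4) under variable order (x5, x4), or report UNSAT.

x5=0, x4=0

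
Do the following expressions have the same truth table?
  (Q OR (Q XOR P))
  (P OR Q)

Yes, they are equivalent — the two output columns agree on all 4 assignments:
P | Q | Expression 1 | Expression 2
-----------------------------------
0 | 0 | 0 | 0
0 | 1 | 1 | 1
1 | 0 | 1 | 1
1 | 1 | 1 | 1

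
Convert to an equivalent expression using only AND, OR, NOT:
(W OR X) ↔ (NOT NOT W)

((W OR X) AND (NOT NOT W)) OR (NOT (W OR X) AND NOT W)
(Biconditional = both true or both false)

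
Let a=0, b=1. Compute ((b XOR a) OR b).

Substituting: ((1 XOR 0) OR 1)
= 1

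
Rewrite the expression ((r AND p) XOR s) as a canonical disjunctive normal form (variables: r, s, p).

(NOT r AND s AND NOT p) OR (NOT r AND s AND p) OR (r AND NOT s AND p) OR (r AND s AND NOT p)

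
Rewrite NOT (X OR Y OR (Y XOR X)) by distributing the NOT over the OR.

NOT X AND NOT Y AND NOT (Y XOR X)
De Morgan's: NOT(OR of terms) = AND of negations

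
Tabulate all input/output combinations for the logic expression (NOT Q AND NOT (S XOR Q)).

Q | S | Output
--------------
0 | 0 | 1
0 | 1 | 0
1 | 0 | 0
1 | 1 | 0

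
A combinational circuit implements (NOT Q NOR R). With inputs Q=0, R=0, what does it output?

Substituting: (NOT 0 NOR 0)
= 0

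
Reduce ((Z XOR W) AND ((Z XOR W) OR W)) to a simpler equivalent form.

By absorption (E AND (E OR v) = E):
= (Z XOR W)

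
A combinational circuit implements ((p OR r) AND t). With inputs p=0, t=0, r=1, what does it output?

Substituting: ((0 OR 1) AND 0)
= 0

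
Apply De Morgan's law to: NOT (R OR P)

NOT R AND NOT P
De Morgan's: NOT(OR of terms) = AND of negations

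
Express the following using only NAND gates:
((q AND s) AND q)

((((q NAND s) NAND (q NAND s)) NAND q) NAND (((q NAND s) NAND (q NAND s)) NAND q))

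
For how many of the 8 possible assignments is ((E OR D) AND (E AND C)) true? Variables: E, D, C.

Satisfying assignments: (1,0,1), (1,1,1)
Count: 2 out of 8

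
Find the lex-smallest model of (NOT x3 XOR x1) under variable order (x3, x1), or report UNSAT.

x3=0, x1=0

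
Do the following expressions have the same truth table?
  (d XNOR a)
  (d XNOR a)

Yes, they are equivalent — the two output columns agree on all 4 assignments:
a | d | Expression 1 | Expression 2
-----------------------------------
0 | 0 | 1 | 1
0 | 1 | 0 | 0
1 | 0 | 0 | 0
1 | 1 | 1 | 1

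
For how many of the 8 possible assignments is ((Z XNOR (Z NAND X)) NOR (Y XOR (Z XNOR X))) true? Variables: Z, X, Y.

Satisfying assignments: (0,0,1), (0,1,0), (1,1,1)
Count: 3 out of 8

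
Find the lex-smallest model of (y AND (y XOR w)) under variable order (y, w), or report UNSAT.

y=1, w=0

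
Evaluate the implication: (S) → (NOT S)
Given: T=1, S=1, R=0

Antecedent (S) = 1; consequent (NOT S) = 0.
1 → 0 = 0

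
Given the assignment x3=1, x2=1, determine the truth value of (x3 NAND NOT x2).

Substituting: (1 NAND NOT 1)
= 1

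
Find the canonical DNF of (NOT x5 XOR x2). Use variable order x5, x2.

(NOT x5 AND NOT x2) OR (x5 AND x2)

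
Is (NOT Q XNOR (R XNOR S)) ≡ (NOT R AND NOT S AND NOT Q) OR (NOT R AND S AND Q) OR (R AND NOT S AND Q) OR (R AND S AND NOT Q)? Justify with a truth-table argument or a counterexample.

Yes, they are equivalent — the two output columns agree on all 8 assignments:
R | S | Q | Expression 1 | Expression 2
---------------------------------------
0 | 0 | 0 | 1 | 1
0 | 0 | 1 | 0 | 0
0 | 1 | 0 | 0 | 0
0 | 1 | 1 | 1 | 1
1 | 0 | 0 | 0 | 0
1 | 0 | 1 | 1 | 1
1 | 1 | 0 | 1 | 1
1 | 1 | 1 | 0 | 0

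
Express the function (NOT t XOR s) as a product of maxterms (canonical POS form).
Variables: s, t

ΠM(1, 2) = (s OR NOT t) AND (NOT s OR t)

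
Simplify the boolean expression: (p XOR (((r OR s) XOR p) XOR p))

By XOR self-cancellation ((E XOR v) XOR v = E):
= ((r OR s) XOR p)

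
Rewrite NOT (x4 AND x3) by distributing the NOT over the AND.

NOT x4 OR NOT x3
De Morgan's: NOT(AND of terms) = OR of negations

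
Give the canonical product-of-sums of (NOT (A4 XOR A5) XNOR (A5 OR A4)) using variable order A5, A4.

ΠM(0, 1, 2) = (A5 OR A4) AND (A5 OR NOT A4) AND (NOT A5 OR A4)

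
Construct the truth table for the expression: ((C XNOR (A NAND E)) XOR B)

E | C | A | B | Output
----------------------
0 | 0 | 0 | 0 | 0
0 | 0 | 0 | 1 | 1
0 | 0 | 1 | 0 | 0
0 | 0 | 1 | 1 | 1
0 | 1 | 0 | 0 | 1
0 | 1 | 0 | 1 | 0
0 | 1 | 1 | 0 | 1
0 | 1 | 1 | 1 | 0
1 | 0 | 0 | 0 | 0
1 | 0 | 0 | 1 | 1
1 | 0 | 1 | 0 | 1
1 | 0 | 1 | 1 | 0
1 | 1 | 0 | 0 | 1
1 | 1 | 0 | 1 | 0
1 | 1 | 1 | 0 | 0
1 | 1 | 1 | 1 | 1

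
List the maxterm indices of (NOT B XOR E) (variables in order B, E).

ΠM(1, 2) = (B OR NOT E) AND (NOT B OR E)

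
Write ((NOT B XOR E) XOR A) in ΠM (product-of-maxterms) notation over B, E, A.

ΠM(1, 2, 4, 7) = (B OR E OR NOT A) AND (B OR NOT E OR A) AND (NOT B OR E OR A) AND (NOT B OR NOT E OR NOT A)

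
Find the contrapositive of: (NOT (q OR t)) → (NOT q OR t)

Contrapositive: NOT (NOT q OR t) → (q OR t)
Note: A statement and its contrapositive are logically equivalent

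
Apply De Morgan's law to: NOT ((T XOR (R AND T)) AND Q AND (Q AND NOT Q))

NOT (T XOR (R AND T)) OR NOT Q OR NOT (Q AND NOT Q)
De Morgan's: NOT(AND of terms) = OR of negations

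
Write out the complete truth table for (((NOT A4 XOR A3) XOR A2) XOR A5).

A4 | A3 | A2 | A5 | Output
--------------------------
0 | 0 | 0 | 0 | 1
0 | 0 | 0 | 1 | 0
0 | 0 | 1 | 0 | 0
0 | 0 | 1 | 1 | 1
0 | 1 | 0 | 0 | 0
0 | 1 | 0 | 1 | 1
0 | 1 | 1 | 0 | 1
0 | 1 | 1 | 1 | 0
1 | 0 | 0 | 0 | 0
1 | 0 | 0 | 1 | 1
1 | 0 | 1 | 0 | 1
1 | 0 | 1 | 1 | 0
1 | 1 | 0 | 0 | 1
1 | 1 | 0 | 1 | 0
1 | 1 | 1 | 0 | 0
1 | 1 | 1 | 1 | 1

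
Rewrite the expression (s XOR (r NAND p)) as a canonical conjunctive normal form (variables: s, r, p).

(s OR NOT r OR NOT p) AND (NOT s OR r OR p) AND (NOT s OR r OR NOT p) AND (NOT s OR NOT r OR p)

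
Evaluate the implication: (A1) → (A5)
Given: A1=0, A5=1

Antecedent (A1) = 0; consequent (A5) = 1.
0 → 1 = 1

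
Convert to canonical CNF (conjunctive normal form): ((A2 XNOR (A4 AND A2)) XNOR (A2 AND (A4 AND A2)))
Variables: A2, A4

(A2 OR A4) AND (A2 OR NOT A4)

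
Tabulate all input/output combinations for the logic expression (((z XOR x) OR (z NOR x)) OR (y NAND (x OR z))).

x | z | y | Output
------------------
0 | 0 | 0 | 1
0 | 0 | 1 | 1
0 | 1 | 0 | 1
0 | 1 | 1 | 1
1 | 0 | 0 | 1
1 | 0 | 1 | 1
1 | 1 | 0 | 1
1 | 1 | 1 | 0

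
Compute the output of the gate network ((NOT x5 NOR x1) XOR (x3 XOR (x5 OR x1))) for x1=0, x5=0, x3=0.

Substituting: ((NOT 0 NOR 0) XOR (0 XOR (0 OR 0)))
= 0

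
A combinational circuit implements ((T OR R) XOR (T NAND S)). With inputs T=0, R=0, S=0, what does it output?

Substituting: ((0 OR 0) XOR (0 NAND 0))
= 1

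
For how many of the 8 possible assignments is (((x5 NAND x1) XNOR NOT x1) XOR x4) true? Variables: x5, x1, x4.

Satisfying assignments: (0,0,0), (0,1,1), (1,0,0), (1,1,0)
Count: 4 out of 8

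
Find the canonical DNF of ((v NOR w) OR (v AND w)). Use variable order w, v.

(NOT w AND NOT v) OR (w AND v)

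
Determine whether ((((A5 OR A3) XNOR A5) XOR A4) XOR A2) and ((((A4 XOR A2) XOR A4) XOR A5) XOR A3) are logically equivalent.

No. Counterexample: with A5=0, A4=0, A3=0, A2=0, Expression 1 = 1 but Expression 2 = 0.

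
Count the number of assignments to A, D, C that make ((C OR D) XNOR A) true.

Satisfying assignments: (0,0,0), (1,0,1), (1,1,0), (1,1,1)
Count: 4 out of 8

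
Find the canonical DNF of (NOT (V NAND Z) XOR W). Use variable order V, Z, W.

(NOT V AND NOT Z AND W) OR (NOT V AND Z AND W) OR (V AND NOT Z AND W) OR (V AND Z AND NOT W)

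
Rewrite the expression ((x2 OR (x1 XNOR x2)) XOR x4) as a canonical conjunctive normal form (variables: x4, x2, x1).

(x4 OR x2 OR NOT x1) AND (NOT x4 OR x2 OR x1) AND (NOT x4 OR NOT x2 OR x1) AND (NOT x4 OR NOT x2 OR NOT x1)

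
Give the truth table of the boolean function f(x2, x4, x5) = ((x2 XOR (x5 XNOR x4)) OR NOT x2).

x2 | x4 | x5 | Output
---------------------
0 | 0 | 0 | 1
0 | 0 | 1 | 1
0 | 1 | 0 | 1
0 | 1 | 1 | 1
1 | 0 | 0 | 0
1 | 0 | 1 | 1
1 | 1 | 0 | 1
1 | 1 | 1 | 0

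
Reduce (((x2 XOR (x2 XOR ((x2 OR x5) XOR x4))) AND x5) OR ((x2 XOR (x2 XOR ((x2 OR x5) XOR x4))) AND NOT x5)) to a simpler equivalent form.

By distribution ((E AND v) OR (E AND NOT v) = E) then XOR self-cancellation ((E XOR v) XOR v = E):
= ((x2 OR x5) XOR x4)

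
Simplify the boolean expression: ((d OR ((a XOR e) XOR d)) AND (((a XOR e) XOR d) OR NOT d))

By distribution ((E OR v) AND (E OR NOT v) = E):
= ((a XOR e) XOR d)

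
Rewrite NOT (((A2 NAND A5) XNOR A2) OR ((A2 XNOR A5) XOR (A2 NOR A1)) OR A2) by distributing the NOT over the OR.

NOT ((A2 NAND A5) XNOR A2) AND NOT ((A2 XNOR A5) XOR (A2 NOR A1)) AND NOT A2
De Morgan's: NOT(OR of terms) = AND of negations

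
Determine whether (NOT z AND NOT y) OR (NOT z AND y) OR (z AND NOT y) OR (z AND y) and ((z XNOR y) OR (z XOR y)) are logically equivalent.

Yes, they are equivalent — the two output columns agree on all 4 assignments:
z | y | Expression 1 | Expression 2
-----------------------------------
0 | 0 | 1 | 1
0 | 1 | 1 | 1
1 | 0 | 1 | 1
1 | 1 | 1 | 1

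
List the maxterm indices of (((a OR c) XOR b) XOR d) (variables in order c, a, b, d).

ΠM(0, 3, 5, 6, 9, 10, 13, 14) = (c OR a OR b OR d) AND (c OR a OR NOT b OR NOT d) AND (c OR NOT a OR b OR NOT d) AND (c OR NOT a OR NOT b OR d) AND (NOT c OR a OR b OR NOT d) AND (NOT c OR a OR NOT b OR d) AND (NOT c OR NOT a OR b OR NOT d) AND (NOT c OR NOT a OR NOT b OR d)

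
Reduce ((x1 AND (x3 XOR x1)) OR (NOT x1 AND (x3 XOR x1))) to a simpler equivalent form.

By distribution ((E AND v) OR (E AND NOT v) = E):
= (x3 XOR x1)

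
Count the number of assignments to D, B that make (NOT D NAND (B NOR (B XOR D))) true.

Satisfying assignments: (0,1), (1,0), (1,1)
Count: 3 out of 4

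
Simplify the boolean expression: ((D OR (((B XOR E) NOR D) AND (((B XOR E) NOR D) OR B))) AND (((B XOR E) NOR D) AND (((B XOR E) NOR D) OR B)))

By absorption (E AND (E OR v) = E) then absorption (E AND (E OR v) = E):
= ((B XOR E) NOR D)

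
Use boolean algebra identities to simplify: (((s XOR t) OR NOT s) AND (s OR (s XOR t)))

By distribution ((E OR v) AND (E OR NOT v) = E):
= (s XOR t)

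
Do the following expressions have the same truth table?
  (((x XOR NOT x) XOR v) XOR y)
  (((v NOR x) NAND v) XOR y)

No. Counterexample: with x=0, v=1, y=0, Expression 1 = 0 but Expression 2 = 1.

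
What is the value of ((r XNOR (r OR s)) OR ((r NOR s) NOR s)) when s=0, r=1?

Substituting: ((1 XNOR (1 OR 0)) OR ((1 NOR 0) NOR 0))
= 1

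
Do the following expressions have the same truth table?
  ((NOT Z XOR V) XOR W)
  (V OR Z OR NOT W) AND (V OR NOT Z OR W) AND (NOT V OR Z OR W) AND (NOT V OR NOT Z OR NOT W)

Yes, they are equivalent — the two output columns agree on all 8 assignments:
V | Z | W | Expression 1 | Expression 2
---------------------------------------
0 | 0 | 0 | 1 | 1
0 | 0 | 1 | 0 | 0
0 | 1 | 0 | 0 | 0
0 | 1 | 1 | 1 | 1
1 | 0 | 0 | 0 | 0
1 | 0 | 1 | 1 | 1
1 | 1 | 0 | 1 | 1
1 | 1 | 1 | 0 | 0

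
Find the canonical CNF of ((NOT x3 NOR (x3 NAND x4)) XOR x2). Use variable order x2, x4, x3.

(x2 OR x4 OR x3) AND (x2 OR x4 OR NOT x3) AND (x2 OR NOT x4 OR x3) AND (NOT x2 OR NOT x4 OR NOT x3)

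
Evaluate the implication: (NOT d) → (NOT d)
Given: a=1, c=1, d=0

Antecedent (NOT d) = 1; consequent (NOT d) = 1.
1 → 1 = 1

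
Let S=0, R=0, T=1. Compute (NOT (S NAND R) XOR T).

Substituting: (NOT (0 NAND 0) XOR 1)
= 1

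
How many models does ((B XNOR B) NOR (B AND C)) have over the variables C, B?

No assignment satisfies the expression.
Count: 0 out of 4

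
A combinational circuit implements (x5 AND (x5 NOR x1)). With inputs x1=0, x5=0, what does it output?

Substituting: (0 AND (0 NOR 0))
= 0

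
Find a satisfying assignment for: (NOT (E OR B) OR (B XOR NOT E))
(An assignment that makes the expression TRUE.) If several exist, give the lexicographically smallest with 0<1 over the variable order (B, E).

B=0, E=0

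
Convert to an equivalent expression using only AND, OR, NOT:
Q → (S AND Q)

NOT Q OR (S AND Q)
(Implication elimination: A → B = NOT A OR B)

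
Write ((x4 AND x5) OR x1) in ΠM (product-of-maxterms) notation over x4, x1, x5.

ΠM(0, 1, 4) = (x4 OR x1 OR x5) AND (x4 OR x1 OR NOT x5) AND (NOT x4 OR x1 OR x5)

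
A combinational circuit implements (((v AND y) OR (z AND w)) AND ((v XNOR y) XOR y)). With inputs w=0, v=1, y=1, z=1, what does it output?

Substituting: (((1 AND 1) OR (1 AND 0)) AND ((1 XNOR 1) XOR 1))
= 0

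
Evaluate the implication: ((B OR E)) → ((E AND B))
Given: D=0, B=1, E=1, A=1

Antecedent ((B OR E)) = 1; consequent ((E AND B)) = 1.
1 → 1 = 1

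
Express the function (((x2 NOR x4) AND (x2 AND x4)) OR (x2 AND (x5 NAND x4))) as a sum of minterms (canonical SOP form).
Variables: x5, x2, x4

Σm(2, 3, 6) = (NOT x5 AND x2 AND NOT x4) OR (NOT x5 AND x2 AND x4) OR (x5 AND x2 AND NOT x4)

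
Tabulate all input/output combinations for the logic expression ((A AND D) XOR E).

A | D | E | Output
------------------
0 | 0 | 0 | 0
0 | 0 | 1 | 1
0 | 1 | 0 | 0
0 | 1 | 1 | 1
1 | 0 | 0 | 0
1 | 0 | 1 | 1
1 | 1 | 0 | 1
1 | 1 | 1 | 0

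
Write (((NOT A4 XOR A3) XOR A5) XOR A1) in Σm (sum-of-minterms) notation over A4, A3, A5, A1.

Σm(0, 3, 5, 6, 9, 10, 12, 15) = (NOT A4 AND NOT A3 AND NOT A5 AND NOT A1) OR (NOT A4 AND NOT A3 AND A5 AND A1) OR (NOT A4 AND A3 AND NOT A5 AND A1) OR (NOT A4 AND A3 AND A5 AND NOT A1) OR (A4 AND NOT A3 AND NOT A5 AND A1) OR (A4 AND NOT A3 AND A5 AND NOT A1) OR (A4 AND A3 AND NOT A5 AND NOT A1) OR (A4 AND A3 AND A5 AND A1)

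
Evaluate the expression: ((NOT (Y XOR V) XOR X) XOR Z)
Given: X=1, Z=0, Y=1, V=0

Substituting: ((NOT (1 XOR 0) XOR 1) XOR 0)
= 1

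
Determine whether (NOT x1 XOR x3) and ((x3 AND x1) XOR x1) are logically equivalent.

No. Counterexample: with x1=0, x3=0, Expression 1 = 1 but Expression 2 = 0.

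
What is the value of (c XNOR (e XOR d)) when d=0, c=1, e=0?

Substituting: (1 XNOR (0 XOR 0))
= 0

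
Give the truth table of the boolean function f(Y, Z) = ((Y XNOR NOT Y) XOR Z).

Y | Z | Output
--------------
0 | 0 | 0
0 | 1 | 1
1 | 0 | 0
1 | 1 | 1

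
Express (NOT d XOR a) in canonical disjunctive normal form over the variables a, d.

(NOT a AND NOT d) OR (a AND d)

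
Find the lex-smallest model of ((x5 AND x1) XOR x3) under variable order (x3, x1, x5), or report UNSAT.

x3=0, x1=1, x5=1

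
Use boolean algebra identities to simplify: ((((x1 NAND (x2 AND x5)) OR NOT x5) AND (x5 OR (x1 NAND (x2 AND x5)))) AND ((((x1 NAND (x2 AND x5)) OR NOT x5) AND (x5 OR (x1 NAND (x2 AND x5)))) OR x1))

By absorption (E AND (E OR v) = E) then distribution ((E OR v) AND (E OR NOT v) = E):
= (x1 NAND (x2 AND x5))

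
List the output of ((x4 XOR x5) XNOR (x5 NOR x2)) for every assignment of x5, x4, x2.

x5 | x4 | x2 | Output
---------------------
0 | 0 | 0 | 0
0 | 0 | 1 | 1
0 | 1 | 0 | 1
0 | 1 | 1 | 0
1 | 0 | 0 | 0
1 | 0 | 1 | 0
1 | 1 | 0 | 1
1 | 1 | 1 | 1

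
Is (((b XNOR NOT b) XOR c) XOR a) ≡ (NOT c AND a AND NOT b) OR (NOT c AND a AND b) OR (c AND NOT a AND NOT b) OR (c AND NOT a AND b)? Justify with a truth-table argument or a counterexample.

Yes, they are equivalent — the two output columns agree on all 8 assignments:
c | a | b | Expression 1 | Expression 2
---------------------------------------
0 | 0 | 0 | 0 | 0
0 | 0 | 1 | 0 | 0
0 | 1 | 0 | 1 | 1
0 | 1 | 1 | 1 | 1
1 | 0 | 0 | 1 | 1
1 | 0 | 1 | 1 | 1
1 | 1 | 0 | 0 | 0
1 | 1 | 1 | 0 | 0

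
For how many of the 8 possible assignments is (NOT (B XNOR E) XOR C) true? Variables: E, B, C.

Satisfying assignments: (0,0,1), (0,1,0), (1,0,0), (1,1,1)
Count: 4 out of 8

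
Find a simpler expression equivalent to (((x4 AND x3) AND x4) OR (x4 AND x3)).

By absorption (E OR (E AND v) = E):
= (x4 AND x3)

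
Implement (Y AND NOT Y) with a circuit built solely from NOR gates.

((Y NOR Y) NOR ((Y NOR Y) NOR (Y NOR Y)))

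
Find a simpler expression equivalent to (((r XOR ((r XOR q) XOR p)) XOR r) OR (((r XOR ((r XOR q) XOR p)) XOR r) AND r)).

By absorption (E OR (E AND v) = E) then XOR self-cancellation ((E XOR v) XOR v = E):
= ((r XOR q) XOR p)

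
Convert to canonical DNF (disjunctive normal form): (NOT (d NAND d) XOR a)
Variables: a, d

(NOT a AND d) OR (a AND NOT d)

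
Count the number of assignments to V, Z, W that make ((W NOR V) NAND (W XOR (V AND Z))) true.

Satisfying assignments: (0,0,0), (0,0,1), (0,1,0), (0,1,1), (1,0,0), (1,0,1), (1,1,0), (1,1,1)
Count: 8 out of 8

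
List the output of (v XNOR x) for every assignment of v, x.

v | x | Output
--------------
0 | 0 | 1
0 | 1 | 0
1 | 0 | 0
1 | 1 | 1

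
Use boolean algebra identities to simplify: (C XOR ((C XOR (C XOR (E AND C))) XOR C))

By XOR self-cancellation ((E XOR v) XOR v = E) then XOR self-cancellation ((E XOR v) XOR v = E):
= (E AND C)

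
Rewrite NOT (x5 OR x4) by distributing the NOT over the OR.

NOT x5 AND NOT x4
De Morgan's: NOT(OR of terms) = AND of negations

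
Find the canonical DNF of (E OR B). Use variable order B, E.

(NOT B AND E) OR (B AND NOT E) OR (B AND E)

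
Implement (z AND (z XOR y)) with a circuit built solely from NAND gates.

((z NAND ((z NAND (z NAND y)) NAND (y NAND (z NAND y)))) NAND (z NAND ((z NAND (z NAND y)) NAND (y NAND (z NAND y)))))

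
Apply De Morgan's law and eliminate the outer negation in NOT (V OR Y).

NOT V AND NOT Y
De Morgan's: NOT(OR of terms) = AND of negations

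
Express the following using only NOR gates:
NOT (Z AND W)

(((Z NOR Z) NOR (W NOR W)) NOR ((Z NOR Z) NOR (W NOR W)))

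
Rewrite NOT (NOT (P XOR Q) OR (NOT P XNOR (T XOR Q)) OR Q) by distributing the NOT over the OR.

(P XOR Q) AND NOT (NOT P XNOR (T XOR Q)) AND NOT Q
De Morgan's: NOT(OR of terms) = AND of negations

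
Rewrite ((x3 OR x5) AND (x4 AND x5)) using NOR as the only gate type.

((((x3 NOR x5) NOR (x3 NOR x5)) NOR ((x3 NOR x5) NOR (x3 NOR x5))) NOR (((x4 NOR x4) NOR (x5 NOR x5)) NOR ((x4 NOR x4) NOR (x5 NOR x5))))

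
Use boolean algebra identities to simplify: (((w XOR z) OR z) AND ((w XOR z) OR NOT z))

By distribution ((E OR v) AND (E OR NOT v) = E):
= (w XOR z)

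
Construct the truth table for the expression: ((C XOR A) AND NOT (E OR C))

E | A | C | Output
------------------
0 | 0 | 0 | 0
0 | 0 | 1 | 0
0 | 1 | 0 | 1
0 | 1 | 1 | 0
1 | 0 | 0 | 0
1 | 0 | 1 | 0
1 | 1 | 0 | 0
1 | 1 | 1 | 0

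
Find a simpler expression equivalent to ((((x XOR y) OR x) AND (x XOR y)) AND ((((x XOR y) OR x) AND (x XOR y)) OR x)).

By absorption (E AND (E OR v) = E) then absorption (E AND (E OR v) = E):
= (x XOR y)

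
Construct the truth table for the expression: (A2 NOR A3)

A3 | A2 | Output
----------------
0 | 0 | 1
0 | 1 | 0
1 | 0 | 0
1 | 1 | 0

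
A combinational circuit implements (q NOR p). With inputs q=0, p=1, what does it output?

Substituting: (0 NOR 1)
= 0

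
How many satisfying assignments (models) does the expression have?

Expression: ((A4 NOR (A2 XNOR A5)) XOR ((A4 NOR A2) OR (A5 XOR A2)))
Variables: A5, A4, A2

Satisfying assignments: (0,0,0), (0,1,1), (1,1,0)
Count: 3 out of 8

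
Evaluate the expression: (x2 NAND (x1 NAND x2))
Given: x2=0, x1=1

Substituting: (0 NAND (1 NAND 0))
= 1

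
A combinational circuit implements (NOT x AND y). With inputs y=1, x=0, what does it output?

Substituting: (NOT 0 AND 1)
= 1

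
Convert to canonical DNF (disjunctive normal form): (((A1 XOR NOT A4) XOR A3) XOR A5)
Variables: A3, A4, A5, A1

(NOT A3 AND NOT A4 AND NOT A5 AND NOT A1) OR (NOT A3 AND NOT A4 AND A5 AND A1) OR (NOT A3 AND A4 AND NOT A5 AND A1) OR (NOT A3 AND A4 AND A5 AND NOT A1) OR (A3 AND NOT A4 AND NOT A5 AND A1) OR (A3 AND NOT A4 AND A5 AND NOT A1) OR (A3 AND A4 AND NOT A5 AND NOT A1) OR (A3 AND A4 AND A5 AND A1)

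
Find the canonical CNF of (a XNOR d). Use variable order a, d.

(a OR NOT d) AND (NOT a OR d)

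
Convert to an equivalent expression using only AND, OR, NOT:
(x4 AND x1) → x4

NOT (x4 AND x1) OR x4
(Implication elimination: A → B = NOT A OR B)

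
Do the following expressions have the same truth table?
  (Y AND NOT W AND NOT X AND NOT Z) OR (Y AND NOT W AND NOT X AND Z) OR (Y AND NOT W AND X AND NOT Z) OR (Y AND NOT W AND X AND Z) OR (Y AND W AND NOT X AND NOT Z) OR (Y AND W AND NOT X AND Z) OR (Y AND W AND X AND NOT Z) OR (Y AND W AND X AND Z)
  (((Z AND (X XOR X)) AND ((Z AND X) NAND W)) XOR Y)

Yes, they are equivalent — the two output columns agree on all 16 assignments:
Y | W | X | Z | Expression 1 | Expression 2
-------------------------------------------
0 | 0 | 0 | 0 | 0 | 0
0 | 0 | 0 | 1 | 0 | 0
0 | 0 | 1 | 0 | 0 | 0
0 | 0 | 1 | 1 | 0 | 0
0 | 1 | 0 | 0 | 0 | 0
0 | 1 | 0 | 1 | 0 | 0
0 | 1 | 1 | 0 | 0 | 0
0 | 1 | 1 | 1 | 0 | 0
1 | 0 | 0 | 0 | 1 | 1
1 | 0 | 0 | 1 | 1 | 1
1 | 0 | 1 | 0 | 1 | 1
1 | 0 | 1 | 1 | 1 | 1
1 | 1 | 0 | 0 | 1 | 1
1 | 1 | 0 | 1 | 1 | 1
1 | 1 | 1 | 0 | 1 | 1
1 | 1 | 1 | 1 | 1 | 1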